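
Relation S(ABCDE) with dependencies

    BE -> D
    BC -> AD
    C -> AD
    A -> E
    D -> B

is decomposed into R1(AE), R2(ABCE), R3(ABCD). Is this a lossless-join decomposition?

Yes

Chase test. Columns are ABCDE; row i has aⱼ where attribute j ∈ Ri, else bᵢⱼ.
Initial tableau (one row per fragment):
  row 1: a1 b12 b13 b14 a5
  row 2: a1 a2 a3 b24 a5
  row 3: a1 a2 a3 a4 b35
Rows 2 and 3 agree on BC; apply BC→AD and equate their AD entries.
Rows 1 and 3 agree on A; apply A→E and equate their E entries.
Row 2 is now all distinguished symbols — the join is lossless.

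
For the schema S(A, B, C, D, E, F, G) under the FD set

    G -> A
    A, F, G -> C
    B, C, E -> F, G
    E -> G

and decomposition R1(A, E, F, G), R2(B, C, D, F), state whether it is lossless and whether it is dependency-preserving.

Lossless test: (F)⁺ = {F}, which is a superkey of neither fragment — lossy.
Dependency preservation: the restricted closure of {A, F, G} across the fragments never reaches {C}, so A, F, G → C cannot be enforced without a join — not preserved.

lossy and not dependency-preserving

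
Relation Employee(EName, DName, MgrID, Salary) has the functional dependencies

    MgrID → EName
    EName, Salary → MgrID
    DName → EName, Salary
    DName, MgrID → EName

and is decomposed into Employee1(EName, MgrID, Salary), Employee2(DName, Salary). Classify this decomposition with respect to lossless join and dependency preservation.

lossy and not dependency-preserving

Lossless test: (Salary)⁺ = {Salary}, which is a superkey of neither fragment — lossy.
Dependency preservation: the restricted closure of {DName} across the fragments never reaches {EName, Salary}, so DName → EName, Salary cannot be enforced without a join — not preserved.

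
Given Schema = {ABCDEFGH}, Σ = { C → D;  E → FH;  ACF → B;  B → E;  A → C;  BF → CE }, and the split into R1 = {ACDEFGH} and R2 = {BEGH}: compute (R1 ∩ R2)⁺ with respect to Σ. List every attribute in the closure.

EFGH

R1 ∩ R2 = {EGH}.
E → FH applies, adding F
Closure: {EFGH}.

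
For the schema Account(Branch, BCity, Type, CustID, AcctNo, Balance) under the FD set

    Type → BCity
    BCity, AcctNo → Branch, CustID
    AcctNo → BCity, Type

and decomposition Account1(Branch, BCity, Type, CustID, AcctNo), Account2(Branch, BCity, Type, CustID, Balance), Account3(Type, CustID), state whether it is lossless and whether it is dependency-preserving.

Lossless test (chase): Rows 1 and 3 agree on Type; apply Type→BCity and equate their BCity entries. No row becomes fully distinguished — the join is lossy.
Dependency preservation: every FD's attributes lie within a single fragment, so each can be enforced locally — preserved.

lossy but dependency-preserving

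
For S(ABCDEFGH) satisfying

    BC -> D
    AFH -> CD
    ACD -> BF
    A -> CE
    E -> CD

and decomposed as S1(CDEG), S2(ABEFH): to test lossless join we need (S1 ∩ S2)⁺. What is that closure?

S1 ∩ S2 = {E}.
E → CD applies, adding CD
Closure: {CDE}.

CDE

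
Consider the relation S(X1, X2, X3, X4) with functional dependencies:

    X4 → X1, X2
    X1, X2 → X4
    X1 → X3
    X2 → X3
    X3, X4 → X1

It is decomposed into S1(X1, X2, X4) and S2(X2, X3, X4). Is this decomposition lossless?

Common attributes: S1 ∩ S2 = {X2, X4}.
Closure of {X2, X4}: X4 → X1, X2 applies, adding X1; X1 → X3 applies, adding X3. So (X2, X4)⁺ = {X1, X2, X3, X4}.
This closure contains every attribute of S1, so S1 ∩ S2 → S1. The join is lossless.

Yes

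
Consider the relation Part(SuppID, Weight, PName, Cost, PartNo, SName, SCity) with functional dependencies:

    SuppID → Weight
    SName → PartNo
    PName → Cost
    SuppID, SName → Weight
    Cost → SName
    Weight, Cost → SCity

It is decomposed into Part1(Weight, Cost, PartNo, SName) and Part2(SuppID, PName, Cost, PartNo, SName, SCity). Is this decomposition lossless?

No

Common attributes: Part1 ∩ Part2 = {Cost, PartNo, SName}.
No dependency enlarges {Cost, PartNo, SName}, so (Cost, PartNo, SName)⁺ = {Cost, PartNo, SName}.
The closure contains neither all of Part1 = {Weight, Cost, PartNo, SName} nor all of Part2 = {SuppID, PName, Cost, PartNo, SName, SCity}, so the common attributes are not a superkey of either fragment. The join is lossy.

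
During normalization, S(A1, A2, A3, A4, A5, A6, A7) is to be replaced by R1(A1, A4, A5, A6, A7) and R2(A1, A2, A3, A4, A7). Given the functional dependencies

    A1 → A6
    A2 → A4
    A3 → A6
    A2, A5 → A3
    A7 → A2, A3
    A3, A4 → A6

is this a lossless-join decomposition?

Common attributes: R1 ∩ R2 = {A1, A4, A7}.
Closure of {A1, A4, A7}: A1 → A6 applies, adding A6; A7 → A2, A3 applies, adding A2, A3. So (A1, A4, A7)⁺ = {A1, A2, A3, A4, A6, A7}.
This closure contains every attribute of R2, so R1 ∩ R2 → R2. The join is lossless.

Yes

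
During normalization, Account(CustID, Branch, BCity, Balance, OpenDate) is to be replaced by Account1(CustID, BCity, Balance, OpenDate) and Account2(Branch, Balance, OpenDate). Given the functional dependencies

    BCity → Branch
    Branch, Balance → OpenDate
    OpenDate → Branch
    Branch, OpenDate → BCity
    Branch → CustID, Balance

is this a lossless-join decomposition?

Common attributes: Account1 ∩ Account2 = {Balance, OpenDate}.
Closure of {Balance, OpenDate}: OpenDate → Branch applies, adding Branch; Branch, OpenDate → BCity applies, adding BCity; Branch → CustID, Balance applies, adding CustID. So (Balance, OpenDate)⁺ = {CustID, Branch, BCity, Balance, OpenDate}.
This closure contains every attribute of Account1, so Account1 ∩ Account2 → Account1. The join is lossless.

Yes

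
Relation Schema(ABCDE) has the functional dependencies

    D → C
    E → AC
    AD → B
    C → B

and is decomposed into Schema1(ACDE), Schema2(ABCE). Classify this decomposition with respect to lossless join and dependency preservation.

lossless and dependency-preserving

Lossless test: (ACE)⁺ = {ABCE}, which contains all of one fragment — lossless.
Dependency preservation: AD → B is not contained in any single fragment, but the restricted closure of its left-hand side across the fragments still reaches the right-hand side; the remaining FDs each lie inside some fragment. All dependencies are preserved.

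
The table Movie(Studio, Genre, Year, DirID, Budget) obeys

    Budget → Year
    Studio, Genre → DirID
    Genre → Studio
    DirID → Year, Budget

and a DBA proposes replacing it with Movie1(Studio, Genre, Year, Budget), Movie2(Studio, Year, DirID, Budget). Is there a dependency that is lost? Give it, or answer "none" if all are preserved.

Check Studio, Genre → DirID: no single fragment contains all of {Studio, Genre, DirID}, and the restricted closure of {Studio, Genre} across the fragments never reaches {DirID}.
Budget → Year is preserved.
Genre → Studio is preserved.
DirID → Year, Budget is preserved.

Studio, Genre → DirID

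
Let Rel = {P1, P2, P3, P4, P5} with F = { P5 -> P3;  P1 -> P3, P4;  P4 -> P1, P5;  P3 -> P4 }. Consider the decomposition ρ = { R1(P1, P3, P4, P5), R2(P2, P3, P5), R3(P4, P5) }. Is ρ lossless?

Yes

Chase test. Columns are P1, P2, P3, P4, P5; row i has aⱼ where attribute j ∈ Ri, else bᵢⱼ.
Initial tableau (one row per fragment):
  row 1: a1 b12 a3 a4 a5
  row 2: b21 a2 a3 b24 a5
  row 3: b31 b32 b33 a4 a5
Rows 1 and 3 agree on P5; apply P5→P3 and equate their P3 entries.
Rows 1 and 3 agree on P4; apply P4→P1, P5 and equate their P1, P5 entries.
Rows 1 and 2 agree on P3; apply P3→P4 and equate their P4 entries.
Rows 1 and 2 agree on P4; apply P4→P1, P5 and equate their P1, P5 entries.
Row 2 is now all distinguished symbols — the join is lossless.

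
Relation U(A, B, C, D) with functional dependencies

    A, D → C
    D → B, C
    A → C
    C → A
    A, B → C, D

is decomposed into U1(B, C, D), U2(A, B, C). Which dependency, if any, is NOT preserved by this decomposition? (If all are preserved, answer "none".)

A, D → C: restricted closure across fragments reaches C.
D → B, C lies within U1.
A → C lies within U2.
C → A lies within U2.
A, B → C, D: restricted closure across fragments reaches C, D.
Every dependency is enforceable on the fragments, so the decomposition is dependency-preserving.

none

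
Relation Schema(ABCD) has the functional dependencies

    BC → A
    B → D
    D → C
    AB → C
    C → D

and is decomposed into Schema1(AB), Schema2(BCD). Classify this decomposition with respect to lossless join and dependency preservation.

Lossless test: (B)⁺ = {ABCD}, which contains all of one fragment — lossless.
Dependency preservation: BC → A; AB → C are not contained in any single fragment, but the restricted closure of each left-hand side across the fragments still reaches the right-hand side; the remaining FDs each lie inside some fragment. All dependencies are preserved.

lossless and dependency-preserving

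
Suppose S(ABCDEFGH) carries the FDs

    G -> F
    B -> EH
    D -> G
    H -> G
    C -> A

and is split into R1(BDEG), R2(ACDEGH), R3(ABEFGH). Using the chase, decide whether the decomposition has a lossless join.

Chase test. Columns are ABCDEFGH; row i has aⱼ where attribute j ∈ Ri, else bᵢⱼ.
Initial tableau (one row per fragment):
  row 1: b11 a2 b13 a4 a5 b16 a7 b18
  row 2: a1 b22 a3 a4 a5 b26 a7 a8
  row 3: a1 a2 b33 b34 a5 a6 a7 a8
Rows 1 and 2 agree on G; apply G→F and equate their F entries.
Rows 1 and 3 agree on G; apply G→F and equate their F entries.
Rows 1 and 3 agree on B; apply B→EH and equate their EH entries.
No row becomes fully distinguished — the join is lossy.

No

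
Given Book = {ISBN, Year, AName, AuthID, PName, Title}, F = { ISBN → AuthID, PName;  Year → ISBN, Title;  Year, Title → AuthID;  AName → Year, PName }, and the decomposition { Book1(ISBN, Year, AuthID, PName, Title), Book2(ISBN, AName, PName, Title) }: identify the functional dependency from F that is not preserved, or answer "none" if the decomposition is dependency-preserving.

Check AName → Year, PName: no single fragment contains all of {Year, AName, PName}, and the restricted closure of {AName} across the fragments never reaches {Year, PName}.
ISBN → AuthID, PName is preserved.
Year → ISBN, Title is preserved.
Year, Title → AuthID is preserved.

AName → Year, PName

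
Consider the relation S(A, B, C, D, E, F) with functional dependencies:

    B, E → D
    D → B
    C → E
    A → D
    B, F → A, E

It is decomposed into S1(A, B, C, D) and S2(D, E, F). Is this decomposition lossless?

No

Common attributes: S1 ∩ S2 = {D}.
Closure of {D}: D → B applies, adding B. So (D)⁺ = {B, D}.
The closure contains neither all of S1 = {A, B, C, D} nor all of S2 = {D, E, F}, so the common attributes are not a superkey of either fragment. The join is lossy.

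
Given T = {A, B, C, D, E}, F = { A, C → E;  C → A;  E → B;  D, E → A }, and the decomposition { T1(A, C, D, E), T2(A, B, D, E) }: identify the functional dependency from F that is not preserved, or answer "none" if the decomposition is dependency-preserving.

A, C → E lies within T1.
C → A lies within T1.
E → B lies within T2.
D, E → A lies within T1.
Every dependency is enforceable on the fragments, so the decomposition is dependency-preserving.

none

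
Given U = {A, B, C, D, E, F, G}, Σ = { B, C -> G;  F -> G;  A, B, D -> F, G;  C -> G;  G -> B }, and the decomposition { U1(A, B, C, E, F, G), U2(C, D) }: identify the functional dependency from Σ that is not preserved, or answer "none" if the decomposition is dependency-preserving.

Check A, B, D → F, G: no single fragment contains all of {A, B, D, F, G}, and the restricted closure of {A, B, D} across the fragments never reaches {F, G}.
B, C → G is preserved.
F → G is preserved.
C → G is preserved.
G → B is preserved.

A, B, D -> F, G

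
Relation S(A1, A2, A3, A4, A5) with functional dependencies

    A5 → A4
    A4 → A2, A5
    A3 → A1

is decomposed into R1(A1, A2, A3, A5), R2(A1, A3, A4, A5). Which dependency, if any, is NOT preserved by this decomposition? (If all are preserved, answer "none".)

none

A5 → A4 lies within R2.
A4 → A2, A5: restricted closure across fragments reaches A2, A5.
A3 → A1 lies within R1.
Every dependency is enforceable on the fragments, so the decomposition is dependency-preserving.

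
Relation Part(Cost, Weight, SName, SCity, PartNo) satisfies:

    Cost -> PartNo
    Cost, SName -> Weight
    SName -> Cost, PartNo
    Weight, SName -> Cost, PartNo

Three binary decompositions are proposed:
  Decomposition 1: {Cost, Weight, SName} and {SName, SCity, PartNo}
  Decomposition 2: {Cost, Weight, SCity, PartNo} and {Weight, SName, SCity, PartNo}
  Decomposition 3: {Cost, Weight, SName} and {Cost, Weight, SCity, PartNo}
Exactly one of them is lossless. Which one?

Decomposition 1: common = {SName}, closure = {Cost, Weight, SName, PartNo} → lossless.
Decomposition 2: common = {Weight, SCity, PartNo}, closure = {Weight, SCity, PartNo} → lossy.
Decomposition 3: common = {Cost, Weight}, closure = {Cost, Weight, PartNo} → lossy.

Decomposition 1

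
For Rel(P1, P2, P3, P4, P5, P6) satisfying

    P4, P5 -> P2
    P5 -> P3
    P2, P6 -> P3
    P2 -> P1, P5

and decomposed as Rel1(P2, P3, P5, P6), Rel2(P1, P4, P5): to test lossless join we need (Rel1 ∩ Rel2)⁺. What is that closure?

Rel1 ∩ Rel2 = {P5}.
P5 → P3 applies, adding P3
Closure: {P3, P5}.

P3, P5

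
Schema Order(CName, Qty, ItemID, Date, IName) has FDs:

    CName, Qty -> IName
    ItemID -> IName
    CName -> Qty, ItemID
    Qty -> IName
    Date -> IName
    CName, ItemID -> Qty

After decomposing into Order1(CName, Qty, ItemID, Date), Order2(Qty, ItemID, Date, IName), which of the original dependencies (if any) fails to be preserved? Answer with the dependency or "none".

none

CName, Qty → IName: restricted closure across fragments reaches IName.
ItemID → IName lies within Order2.
CName → Qty, ItemID lies within Order1.
Qty → IName lies within Order2.
Date → IName lies within Order2.
CName, ItemID → Qty lies within Order1.
Every dependency is enforceable on the fragments, so the decomposition is dependency-preserving.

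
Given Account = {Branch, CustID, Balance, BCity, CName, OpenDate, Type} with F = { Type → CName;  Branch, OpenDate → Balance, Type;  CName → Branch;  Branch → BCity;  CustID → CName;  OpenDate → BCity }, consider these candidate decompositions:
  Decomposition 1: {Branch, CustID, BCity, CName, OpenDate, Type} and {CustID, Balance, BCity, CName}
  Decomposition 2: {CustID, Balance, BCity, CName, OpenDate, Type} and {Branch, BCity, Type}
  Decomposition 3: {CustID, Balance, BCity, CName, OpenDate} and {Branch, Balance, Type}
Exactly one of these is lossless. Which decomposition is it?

Decomposition 2

Decomposition 1: common = {CustID, BCity, CName}, closure = {Branch, CustID, BCity, CName} → lossy.
Decomposition 2: common = {BCity, Type}, closure = {Branch, BCity, CName, Type} → lossless.
Decomposition 3: common = {Balance}, closure = {Balance} → lossy.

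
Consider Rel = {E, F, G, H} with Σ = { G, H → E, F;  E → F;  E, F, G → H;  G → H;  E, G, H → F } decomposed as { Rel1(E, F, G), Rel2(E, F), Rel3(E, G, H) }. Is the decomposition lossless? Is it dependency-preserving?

Lossless test (chase): Rows 1 and 3 agree on E; apply E→F and equate their F entries. Rows 1 and 3 agree on E, F, G; apply E, F, G→H and equate their H entries. Row 1 is now all distinguished symbols — the join is lossless.
Dependency preservation: G, H → E, F; E, F, G → H; E, G, H → F are not contained in any single fragment, but the restricted closure of each left-hand side across the fragments still reaches the right-hand side; the remaining FDs each lie inside some fragment. All dependencies are preserved.

lossless and dependency-preserving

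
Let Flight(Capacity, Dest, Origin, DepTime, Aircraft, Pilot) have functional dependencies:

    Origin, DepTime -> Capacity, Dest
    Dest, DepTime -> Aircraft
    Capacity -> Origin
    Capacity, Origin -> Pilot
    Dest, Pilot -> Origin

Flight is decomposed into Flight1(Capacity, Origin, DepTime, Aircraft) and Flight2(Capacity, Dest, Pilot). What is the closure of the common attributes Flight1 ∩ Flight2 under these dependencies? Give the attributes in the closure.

Flight1 ∩ Flight2 = {Capacity}.
Capacity → Origin applies, adding Origin
Capacity, Origin → Pilot applies, adding Pilot
Closure: {Capacity, Origin, Pilot}.

Capacity, Origin, Pilot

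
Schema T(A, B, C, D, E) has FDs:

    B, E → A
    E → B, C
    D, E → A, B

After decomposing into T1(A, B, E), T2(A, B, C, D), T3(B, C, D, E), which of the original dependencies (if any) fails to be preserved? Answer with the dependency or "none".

none

B, E → A lies within T1.
E → B, C lies within T3.
D, E → A, B: restricted closure across fragments reaches A, B.
Every dependency is enforceable on the fragments, so the decomposition is dependency-preserving.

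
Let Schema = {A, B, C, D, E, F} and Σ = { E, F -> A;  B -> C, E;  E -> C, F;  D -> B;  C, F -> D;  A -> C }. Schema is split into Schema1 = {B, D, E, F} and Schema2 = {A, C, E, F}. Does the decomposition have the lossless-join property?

Yes

Common attributes: Schema1 ∩ Schema2 = {E, F}.
Closure of {E, F}: E, F → A applies, adding A; E → C, F applies, adding C; C, F → D applies, adding D; D → B applies, adding B. So (E, F)⁺ = {A, B, C, D, E, F}.
This closure contains every attribute of Schema1, so Schema1 ∩ Schema2 → Schema1. The join is lossless.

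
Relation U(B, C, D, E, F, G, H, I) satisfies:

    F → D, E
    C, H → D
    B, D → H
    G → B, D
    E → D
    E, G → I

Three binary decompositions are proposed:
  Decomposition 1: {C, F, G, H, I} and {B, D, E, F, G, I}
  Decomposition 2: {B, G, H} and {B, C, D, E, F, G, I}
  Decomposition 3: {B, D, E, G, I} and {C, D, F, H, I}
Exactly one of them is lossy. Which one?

Decomposition 3

Decomposition 1: common = {F, G, I}, closure = {B, D, E, F, G, H, I} → lossless.
Decomposition 2: common = {B, G}, closure = {B, D, G, H} → lossless.
Decomposition 3: common = {D, I}, closure = {D, I} → lossy.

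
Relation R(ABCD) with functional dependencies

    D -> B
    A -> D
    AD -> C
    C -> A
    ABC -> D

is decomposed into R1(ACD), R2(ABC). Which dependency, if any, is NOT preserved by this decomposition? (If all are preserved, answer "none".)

D -> B

Check D → B: no single fragment contains all of {BD}, and the restricted closure of {D} across the fragments never reaches {B}.
A → D is preserved.
AD → C is preserved.
C → A is preserved.
ABC → D is preserved.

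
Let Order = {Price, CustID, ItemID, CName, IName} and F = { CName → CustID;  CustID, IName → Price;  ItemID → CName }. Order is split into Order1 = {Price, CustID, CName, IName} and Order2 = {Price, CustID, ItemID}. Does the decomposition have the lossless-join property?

Common attributes: Order1 ∩ Order2 = {Price, CustID}.
No dependency enlarges {Price, CustID}, so (Price, CustID)⁺ = {Price, CustID}.
The closure contains neither all of Order1 = {Price, CustID, CName, IName} nor all of Order2 = {Price, CustID, ItemID}, so the common attributes are not a superkey of either fragment. The join is lossy.

No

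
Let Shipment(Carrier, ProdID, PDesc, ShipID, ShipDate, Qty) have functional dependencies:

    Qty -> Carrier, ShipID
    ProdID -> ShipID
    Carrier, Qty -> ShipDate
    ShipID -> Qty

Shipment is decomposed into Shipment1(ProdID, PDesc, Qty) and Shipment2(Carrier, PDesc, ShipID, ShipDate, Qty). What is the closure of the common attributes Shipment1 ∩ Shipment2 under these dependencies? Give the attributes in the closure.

Carrier, PDesc, ShipID, ShipDate, Qty

Shipment1 ∩ Shipment2 = {PDesc, Qty}.
Qty → Carrier, ShipID applies, adding Carrier, ShipID
Carrier, Qty → ShipDate applies, adding ShipDate
Closure: {Carrier, PDesc, ShipID, ShipDate, Qty}.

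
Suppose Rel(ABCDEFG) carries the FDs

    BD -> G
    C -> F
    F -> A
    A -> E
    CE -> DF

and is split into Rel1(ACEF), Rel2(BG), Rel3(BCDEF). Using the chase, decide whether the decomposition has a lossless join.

No

Chase test. Columns are ABCDEFG; row i has aⱼ where attribute j ∈ Reli, else bᵢⱼ.
Initial tableau (one row per fragment):
  row 1: a1 b12 a3 b14 a5 a6 b17
  row 2: b21 a2 b23 b24 b25 b26 a7
  row 3: b31 a2 a3 a4 a5 a6 b37
Rows 1 and 3 agree on F; apply F→A and equate their A entries.
Rows 1 and 3 agree on CE; apply CE→DF and equate their DF entries.
No row becomes fully distinguished — the join is lossy.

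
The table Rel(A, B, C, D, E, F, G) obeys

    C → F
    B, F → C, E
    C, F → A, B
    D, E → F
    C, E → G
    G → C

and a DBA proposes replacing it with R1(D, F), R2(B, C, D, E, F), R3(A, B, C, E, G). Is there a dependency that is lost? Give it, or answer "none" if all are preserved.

C → F lies within R2.
B, F → C, E lies within R2.
C, F → A, B: restricted closure across fragments reaches A, B.
D, E → F lies within R2.
C, E → G lies within R3.
G → C lies within R3.
Every dependency is enforceable on the fragments, so the decomposition is dependency-preserving.

none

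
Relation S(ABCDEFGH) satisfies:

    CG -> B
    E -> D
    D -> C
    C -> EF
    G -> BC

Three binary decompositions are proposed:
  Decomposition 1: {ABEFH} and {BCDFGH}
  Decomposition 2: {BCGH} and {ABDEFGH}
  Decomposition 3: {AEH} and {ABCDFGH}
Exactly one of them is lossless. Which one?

Decomposition 2

Decomposition 1: common = {BFH}, closure = {BFH} → lossy.
Decomposition 2: common = {BGH}, closure = {BCDEFGH} → lossless.
Decomposition 3: common = {AH}, closure = {AH} → lossy.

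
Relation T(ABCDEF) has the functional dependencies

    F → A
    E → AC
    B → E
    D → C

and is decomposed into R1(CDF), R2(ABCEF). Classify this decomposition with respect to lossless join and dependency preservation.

lossy but dependency-preserving

Lossless test: (CF)⁺ = {ACF}, which is a superkey of neither fragment — lossy.
Dependency preservation: every FD's attributes lie within a single fragment, so each can be enforced locally — preserved.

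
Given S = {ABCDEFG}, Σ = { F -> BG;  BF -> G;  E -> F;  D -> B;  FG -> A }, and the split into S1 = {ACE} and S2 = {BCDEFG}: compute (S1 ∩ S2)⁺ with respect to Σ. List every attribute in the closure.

ABCEFG

S1 ∩ S2 = {CE}.
E → F applies, adding F
F → BG applies, adding BG
FG → A applies, adding A
Closure: {ABCEFG}.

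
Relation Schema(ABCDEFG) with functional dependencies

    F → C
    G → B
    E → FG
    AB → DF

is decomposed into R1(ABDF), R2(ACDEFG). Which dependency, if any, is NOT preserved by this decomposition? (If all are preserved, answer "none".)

G → B

Check G → B: no single fragment contains all of {BG}, and the restricted closure of {G} across the fragments never reaches {B}.
F → C is preserved.
E → FG is preserved.
AB → DF is preserved.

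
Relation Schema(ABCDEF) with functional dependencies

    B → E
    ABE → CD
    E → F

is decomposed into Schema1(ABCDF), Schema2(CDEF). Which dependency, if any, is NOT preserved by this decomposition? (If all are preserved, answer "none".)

B → E

Check B → E: no single fragment contains all of {BE}, and the restricted closure of {B} across the fragments never reaches {E}.
ABE → CD is preserved.
E → F is preserved.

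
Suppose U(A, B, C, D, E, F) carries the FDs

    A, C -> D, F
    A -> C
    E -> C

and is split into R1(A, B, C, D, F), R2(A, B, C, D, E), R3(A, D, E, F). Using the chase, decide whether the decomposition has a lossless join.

Chase test. Columns are A, B, C, D, E, F; row i has aⱼ where attribute j ∈ Ri, else bᵢⱼ.
Initial tableau (one row per fragment):
  row 1: a1 a2 a3 a4 b15 a6
  row 2: a1 a2 a3 a4 a5 b26
  row 3: a1 b32 b33 a4 a5 a6
Rows 1 and 2 agree on A, C; apply A, C→D, F and equate their D, F entries.
Rows 1 and 3 agree on A; apply A→C and equate their C entries.
Row 2 is now all distinguished symbols — the join is lossless.

Yes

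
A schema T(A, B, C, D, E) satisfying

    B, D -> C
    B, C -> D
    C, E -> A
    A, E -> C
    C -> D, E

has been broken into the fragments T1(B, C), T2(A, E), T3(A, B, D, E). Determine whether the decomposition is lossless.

Chase test. Columns are A, B, C, D, E; row i has aⱼ where attribute j ∈ Ti, else bᵢⱼ.
Initial tableau (one row per fragment):
  row 1: b11 a2 a3 b14 b15
  row 2: a1 b22 b23 b24 a5
  row 3: a1 a2 b33 a4 a5
Rows 2 and 3 agree on A, E; apply A, E→C and equate their C entries.
Rows 2 and 3 agree on C; apply C→D, E and equate their D, E entries.
No row becomes fully distinguished — the join is lossy.

No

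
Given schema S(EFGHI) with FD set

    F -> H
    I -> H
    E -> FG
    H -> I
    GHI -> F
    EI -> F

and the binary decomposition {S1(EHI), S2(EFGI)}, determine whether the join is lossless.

Common attributes: S1 ∩ S2 = {EI}.
Closure of {EI}: I → H applies, adding H; E → FG applies, adding FG. So (EI)⁺ = {EFGHI}.
This closure contains every attribute of S1, so S1 ∩ S2 → S1. The join is lossless.

Yes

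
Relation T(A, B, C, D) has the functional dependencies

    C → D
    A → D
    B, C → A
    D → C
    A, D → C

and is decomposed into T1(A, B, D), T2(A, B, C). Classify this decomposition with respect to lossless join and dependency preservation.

Lossless test: (A, B)⁺ = {A, B, C, D}, which contains all of one fragment — lossless.
Dependency preservation: the restricted closure of {C} across the fragments never reaches {D}, so C → D cannot be enforced without a join — not preserved.

lossless but not dependency-preserving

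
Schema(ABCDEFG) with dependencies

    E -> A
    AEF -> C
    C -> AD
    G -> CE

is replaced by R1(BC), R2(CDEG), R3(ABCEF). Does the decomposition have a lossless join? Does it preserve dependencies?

lossy but dependency-preserving

Lossless test (chase): Rows 2 and 3 agree on E; apply E→A and equate their A entries. Rows 1 and 2 agree on C; apply C→AD and equate their AD entries. Rows 1 and 3 agree on C; apply C→AD and equate their AD entries. No row becomes fully distinguished — the join is lossy.
Dependency preservation: C → AD is not contained in any single fragment, but the restricted closure of its left-hand side across the fragments still reaches the right-hand side; the remaining FDs each lie inside some fragment. All dependencies are preserved.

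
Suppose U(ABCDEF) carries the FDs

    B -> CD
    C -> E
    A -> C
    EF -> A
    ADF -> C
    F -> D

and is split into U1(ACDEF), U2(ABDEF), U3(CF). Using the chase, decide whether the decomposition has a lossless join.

Chase test. Columns are ABCDEF; row i has aⱼ where attribute j ∈ Ui, else bᵢⱼ.
Initial tableau (one row per fragment):
  row 1: a1 b12 a3 a4 a5 a6
  row 2: a1 a2 b23 a4 a5 a6
  row 3: b31 b32 a3 b34 b35 a6
Rows 1 and 3 agree on C; apply C→E and equate their E entries.
Rows 1 and 2 agree on A; apply A→C and equate their C entries.
Rows 1 and 3 agree on EF; apply EF→A and equate their A entries.
Rows 1 and 3 agree on F; apply F→D and equate their D entries.
Row 2 is now all distinguished symbols — the join is lossless.

Yes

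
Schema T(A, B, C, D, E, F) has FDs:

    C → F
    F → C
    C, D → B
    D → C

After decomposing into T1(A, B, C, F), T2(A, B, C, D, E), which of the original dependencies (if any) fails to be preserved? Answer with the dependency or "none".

none

C → F lies within T1.
F → C lies within T1.
C, D → B lies within T2.
D → C lies within T2.
Every dependency is enforceable on the fragments, so the decomposition is dependency-preserving.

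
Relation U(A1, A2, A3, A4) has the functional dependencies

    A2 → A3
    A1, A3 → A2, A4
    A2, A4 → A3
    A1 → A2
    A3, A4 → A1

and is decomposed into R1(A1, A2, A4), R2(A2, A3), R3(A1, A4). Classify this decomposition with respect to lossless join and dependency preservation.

lossless but not dependency-preserving

Lossless test (chase): Rows 1 and 2 agree on A2; apply A2→A3 and equate their A3 entries. Rows 1 and 3 agree on A1; apply A1→A2 and equate their A2 entries. Rows 1 and 3 agree on A2; apply A2→A3 and equate their A3 entries. Row 1 is now all distinguished symbols — the join is lossless.
Dependency preservation: the restricted closure of {A3, A4} across the fragments never reaches {A1}, so A3, A4 → A1 cannot be enforced without a join — not preserved.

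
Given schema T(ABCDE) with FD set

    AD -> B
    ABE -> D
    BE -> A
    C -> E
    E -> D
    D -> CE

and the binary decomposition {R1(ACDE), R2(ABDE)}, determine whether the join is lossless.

Common attributes: R1 ∩ R2 = {ADE}.
Closure of {ADE}: AD → B applies, adding B; D → CE applies, adding C. So (ADE)⁺ = {ABCDE}.
This closure contains every attribute of R1, so R1 ∩ R2 → R1. The join is lossless.

Yes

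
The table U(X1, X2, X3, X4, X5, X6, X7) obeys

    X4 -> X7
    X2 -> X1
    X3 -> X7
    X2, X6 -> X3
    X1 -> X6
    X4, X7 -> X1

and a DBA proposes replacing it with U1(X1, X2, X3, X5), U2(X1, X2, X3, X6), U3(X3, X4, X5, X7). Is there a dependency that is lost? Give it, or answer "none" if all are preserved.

Check X4, X7 → X1: no single fragment contains all of {X1, X4, X7}, and the restricted closure of {X4, X7} across the fragments never reaches {X1}.
X4 → X7 is preserved.
X2 → X1 is preserved.
X3 → X7 is preserved.
X2, X6 → X3 is preserved.
X1 → X6 is preserved.

X4, X7 -> X1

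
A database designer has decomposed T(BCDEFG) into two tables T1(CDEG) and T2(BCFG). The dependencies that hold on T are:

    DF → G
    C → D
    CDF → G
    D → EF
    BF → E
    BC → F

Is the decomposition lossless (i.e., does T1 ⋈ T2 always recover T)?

Yes

Common attributes: T1 ∩ T2 = {CG}.
Closure of {CG}: C → D applies, adding D; D → EF applies, adding EF. So (CG)⁺ = {CDEFG}.
This closure contains every attribute of T1, so T1 ∩ T2 → T1. The join is lossless.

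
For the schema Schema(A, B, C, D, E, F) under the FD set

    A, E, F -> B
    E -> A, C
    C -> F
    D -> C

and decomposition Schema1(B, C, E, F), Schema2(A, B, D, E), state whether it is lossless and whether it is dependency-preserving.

Lossless test: (B, E)⁺ = {A, B, C, E, F}, which contains all of one fragment — lossless.
Dependency preservation: the restricted closure of {D} across the fragments never reaches {C}, so D → C cannot be enforced without a join — not preserved.

lossless but not dependency-preserving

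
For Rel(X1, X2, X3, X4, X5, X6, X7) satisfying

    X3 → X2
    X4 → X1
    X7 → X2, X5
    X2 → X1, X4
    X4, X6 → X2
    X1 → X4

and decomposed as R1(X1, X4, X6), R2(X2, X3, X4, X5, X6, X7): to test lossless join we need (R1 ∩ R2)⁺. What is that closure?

R1 ∩ R2 = {X4, X6}.
X4 → X1 applies, adding X1
X4, X6 → X2 applies, adding X2
Closure: {X1, X2, X4, X6}.

X1, X2, X4, X6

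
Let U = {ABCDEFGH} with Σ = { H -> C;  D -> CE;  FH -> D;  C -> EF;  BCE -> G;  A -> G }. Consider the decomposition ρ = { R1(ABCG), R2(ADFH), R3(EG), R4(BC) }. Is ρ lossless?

Chase test. Columns are ABCDEFGH; row i has aⱼ where attribute j ∈ Ri, else bᵢⱼ.
Initial tableau (one row per fragment):
  row 1: a1 a2 a3 b14 b15 b16 a7 b18
  row 2: a1 b22 b23 a4 b25 a6 b27 a8
  row 3: b31 b32 b33 b34 a5 b36 a7 b38
  row 4: b41 a2 a3 b44 b45 b46 b47 b48
Rows 1 and 4 agree on C; apply C→EF and equate their EF entries.
Rows 1 and 4 agree on BCE; apply BCE→G and equate their G entries.
Rows 1 and 2 agree on A; apply A→G and equate their G entries.
No row becomes fully distinguished — the join is lossy.

No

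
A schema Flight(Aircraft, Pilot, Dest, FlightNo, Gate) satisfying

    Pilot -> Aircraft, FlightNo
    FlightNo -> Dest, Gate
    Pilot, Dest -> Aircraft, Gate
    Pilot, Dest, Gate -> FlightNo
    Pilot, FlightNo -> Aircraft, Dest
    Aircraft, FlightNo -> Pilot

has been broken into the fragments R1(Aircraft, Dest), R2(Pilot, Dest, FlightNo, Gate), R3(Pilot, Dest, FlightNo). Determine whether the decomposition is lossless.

Chase test. Columns are Aircraft, Pilot, Dest, FlightNo, Gate; row i has aⱼ where attribute j ∈ Ri, else bᵢⱼ.
Initial tableau (one row per fragment):
  row 1: a1 b12 a3 b14 b15
  row 2: b21 a2 a3 a4 a5
  row 3: b31 a2 a3 a4 b35
Rows 2 and 3 agree on Pilot; apply Pilot→Aircraft, FlightNo and equate their Aircraft, FlightNo entries.
Rows 2 and 3 agree on FlightNo; apply FlightNo→Dest, Gate and equate their Dest, Gate entries.
No row becomes fully distinguished — the join is lossy.

No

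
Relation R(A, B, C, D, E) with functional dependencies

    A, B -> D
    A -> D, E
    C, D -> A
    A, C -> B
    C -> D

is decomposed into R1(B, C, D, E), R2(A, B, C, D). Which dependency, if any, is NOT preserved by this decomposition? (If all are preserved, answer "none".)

A -> D, E

Check A → D, E: no single fragment contains all of {A, D, E}, and the restricted closure of {A} across the fragments never reaches {D, E}.
A, B → D is preserved.
C, D → A is preserved.
A, C → B is preserved.
C → D is preserved.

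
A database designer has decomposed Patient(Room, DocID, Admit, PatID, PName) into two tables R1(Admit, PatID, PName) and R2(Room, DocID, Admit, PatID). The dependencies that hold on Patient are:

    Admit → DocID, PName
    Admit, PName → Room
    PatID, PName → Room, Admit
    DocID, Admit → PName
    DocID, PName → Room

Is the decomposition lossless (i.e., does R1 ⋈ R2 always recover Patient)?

Yes

Common attributes: R1 ∩ R2 = {Admit, PatID}.
Closure of {Admit, PatID}: Admit → DocID, PName applies, adding DocID, PName; Admit, PName → Room applies, adding Room. So (Admit, PatID)⁺ = {Room, DocID, Admit, PatID, PName}.
This closure contains every attribute of R1, so R1 ∩ R2 → R1. The join is lossless.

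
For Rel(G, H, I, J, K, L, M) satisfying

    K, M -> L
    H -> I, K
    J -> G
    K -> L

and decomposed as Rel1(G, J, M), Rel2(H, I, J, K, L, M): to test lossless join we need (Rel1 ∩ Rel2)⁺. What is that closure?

G, J, M

Rel1 ∩ Rel2 = {J, M}.
J → G applies, adding G
Closure: {G, J, M}.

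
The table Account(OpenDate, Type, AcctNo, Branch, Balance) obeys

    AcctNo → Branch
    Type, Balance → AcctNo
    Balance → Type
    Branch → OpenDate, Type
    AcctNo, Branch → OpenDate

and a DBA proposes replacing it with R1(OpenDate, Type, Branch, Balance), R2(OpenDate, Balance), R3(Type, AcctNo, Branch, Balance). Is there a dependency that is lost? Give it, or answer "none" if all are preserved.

none

AcctNo → Branch lies within R3.
Type, Balance → AcctNo lies within R3.
Balance → Type lies within R1.
Branch → OpenDate, Type lies within R1.
AcctNo, Branch → OpenDate: restricted closure across fragments reaches OpenDate.
Every dependency is enforceable on the fragments, so the decomposition is dependency-preserving.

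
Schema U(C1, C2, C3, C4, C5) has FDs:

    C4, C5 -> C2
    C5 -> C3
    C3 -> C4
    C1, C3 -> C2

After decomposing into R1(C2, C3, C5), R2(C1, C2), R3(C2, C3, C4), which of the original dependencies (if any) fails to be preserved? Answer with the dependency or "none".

Check C1, C3 → C2: no single fragment contains all of {C1, C2, C3}, and the restricted closure of {C1, C3} across the fragments never reaches {C2}.
C4, C5 → C2 is preserved.
C5 → C3 is preserved.
C3 → C4 is preserved.

C1, C3 -> C2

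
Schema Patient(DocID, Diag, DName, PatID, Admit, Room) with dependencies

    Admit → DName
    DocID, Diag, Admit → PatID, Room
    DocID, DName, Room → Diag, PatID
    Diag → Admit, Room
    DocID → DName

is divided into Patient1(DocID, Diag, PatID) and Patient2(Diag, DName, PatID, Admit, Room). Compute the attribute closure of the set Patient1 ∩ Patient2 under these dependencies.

Patient1 ∩ Patient2 = {Diag, PatID}.
Diag → Admit, Room applies, adding Admit, Room
Admit → DName applies, adding DName
Closure: {Diag, DName, PatID, Admit, Room}.

Diag, DName, PatID, Admit, Room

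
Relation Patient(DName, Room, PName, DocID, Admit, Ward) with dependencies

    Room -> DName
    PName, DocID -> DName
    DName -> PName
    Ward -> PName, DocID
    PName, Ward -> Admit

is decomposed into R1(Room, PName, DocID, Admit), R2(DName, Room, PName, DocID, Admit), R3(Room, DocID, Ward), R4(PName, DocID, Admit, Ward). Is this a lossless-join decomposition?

Chase test. Columns are DName, Room, PName, DocID, Admit, Ward; row i has aⱼ where attribute j ∈ Ri, else bᵢⱼ.
Initial tableau (one row per fragment):
  row 1: b11 a2 a3 a4 a5 b16
  row 2: a1 a2 a3 a4 a5 b26
  row 3: b31 a2 b33 a4 b35 a6
  row 4: b41 b42 a3 a4 a5 a6
Rows 1 and 2 agree on Room; apply Room→DName and equate their DName entries.
Rows 1 and 3 agree on Room; apply Room→DName and equate their DName entries.
Rows 1 and 4 agree on PName, DocID; apply PName, DocID→DName and equate their DName entries.
Rows 1 and 3 agree on DName; apply DName→PName and equate their PName entries.
Rows 3 and 4 agree on PName, Ward; apply PName, Ward→Admit and equate their Admit entries.
Row 3 is now all distinguished symbols — the join is lossless.

Yes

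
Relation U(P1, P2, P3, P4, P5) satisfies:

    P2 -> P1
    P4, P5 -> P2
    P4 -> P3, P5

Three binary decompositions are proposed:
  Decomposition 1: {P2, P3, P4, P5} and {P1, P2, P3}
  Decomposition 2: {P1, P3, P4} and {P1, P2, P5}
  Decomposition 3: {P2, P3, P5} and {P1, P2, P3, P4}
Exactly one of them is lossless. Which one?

Decomposition 1

Decomposition 1: common = {P2, P3}, closure = {P1, P2, P3} → lossless.
Decomposition 2: common = {P1}, closure = {P1} → lossy.
Decomposition 3: common = {P2, P3}, closure = {P1, P2, P3} → lossy.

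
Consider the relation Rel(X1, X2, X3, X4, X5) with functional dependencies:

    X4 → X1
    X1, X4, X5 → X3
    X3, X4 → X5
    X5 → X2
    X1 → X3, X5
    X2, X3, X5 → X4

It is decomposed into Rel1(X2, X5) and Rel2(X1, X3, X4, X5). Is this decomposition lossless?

Common attributes: Rel1 ∩ Rel2 = {X5}.
Closure of {X5}: X5 → X2 applies, adding X2. So (X5)⁺ = {X2, X5}.
This closure contains every attribute of Rel1, so Rel1 ∩ Rel2 → Rel1. The join is lossless.

Yes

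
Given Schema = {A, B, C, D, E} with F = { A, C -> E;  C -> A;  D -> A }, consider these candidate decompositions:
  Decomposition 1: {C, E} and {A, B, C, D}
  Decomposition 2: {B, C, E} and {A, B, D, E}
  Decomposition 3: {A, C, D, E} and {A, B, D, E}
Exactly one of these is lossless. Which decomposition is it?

Decomposition 1: common = {C}, closure = {A, C, E} → lossless.
Decomposition 2: common = {B, E}, closure = {B, E} → lossy.
Decomposition 3: common = {A, D, E}, closure = {A, D, E} → lossy.

Decomposition 1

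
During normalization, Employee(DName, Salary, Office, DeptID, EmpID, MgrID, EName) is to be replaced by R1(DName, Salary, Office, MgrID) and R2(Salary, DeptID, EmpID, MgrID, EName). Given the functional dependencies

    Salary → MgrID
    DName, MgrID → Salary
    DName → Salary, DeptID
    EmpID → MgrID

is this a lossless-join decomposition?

No

Common attributes: R1 ∩ R2 = {Salary, MgrID}.
No dependency enlarges {Salary, MgrID}, so (Salary, MgrID)⁺ = {Salary, MgrID}.
The closure contains neither all of R1 = {DName, Salary, Office, MgrID} nor all of R2 = {Salary, DeptID, EmpID, MgrID, EName}, so the common attributes are not a superkey of either fragment. The join is lossy.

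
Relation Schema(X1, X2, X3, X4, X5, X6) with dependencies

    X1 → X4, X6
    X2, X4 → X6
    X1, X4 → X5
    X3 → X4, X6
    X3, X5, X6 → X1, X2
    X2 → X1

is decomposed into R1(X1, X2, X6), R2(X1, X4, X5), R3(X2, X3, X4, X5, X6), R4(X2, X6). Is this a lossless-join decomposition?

Chase test. Columns are X1, X2, X3, X4, X5, X6; row i has aⱼ where attribute j ∈ Ri, else bᵢⱼ.
Initial tableau (one row per fragment):
  row 1: a1 a2 b13 b14 b15 a6
  row 2: a1 b22 b23 a4 a5 b26
  row 3: b31 a2 a3 a4 a5 a6
  row 4: b41 a2 b43 b44 b45 a6
Rows 1 and 2 agree on X1; apply X1→X4, X6 and equate their X4, X6 entries.
Rows 1 and 2 agree on X1, X4; apply X1, X4→X5 and equate their X5 entries.
Rows 1 and 3 agree on X2; apply X2→X1 and equate their X1 entries.
Rows 1 and 4 agree on X2; apply X2→X1 and equate their X1 entries.
Rows 1 and 4 agree on X1; apply X1→X4, X6 and equate their X4, X6 entries.
Rows 1 and 4 agree on X1, X4; apply X1, X4→X5 and equate their X5 entries.
Row 3 is now all distinguished symbols — the join is lossless.

Yes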